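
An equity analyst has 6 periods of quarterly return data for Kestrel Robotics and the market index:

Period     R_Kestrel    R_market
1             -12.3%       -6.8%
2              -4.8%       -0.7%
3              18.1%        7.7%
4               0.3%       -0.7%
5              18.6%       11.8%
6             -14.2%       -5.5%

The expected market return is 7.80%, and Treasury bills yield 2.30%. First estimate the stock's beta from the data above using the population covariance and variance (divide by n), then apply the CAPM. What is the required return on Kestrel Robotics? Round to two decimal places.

12.84%

Mean R_i = (-12.3 − 4.8 + 18.1 + 0.3 + 18.6 − 14.2) / 6 = 0.9500%
Mean R_m = (-6.8 − 0.7 + 7.7 − 0.7 + 11.8 − 5.5) / 6 = 0.9667%
Σ(R_i − R̄_i)(R_m − R̄_m) = 518.2300  ⇒  Cov = 518.2300 / 6 = 86.3717
Σ(R_m − R̄_m)² = 270.3933  ⇒  Var(R_m) = 270.3933 / 6 = 45.0656
β = Cov / Var(R_m) = 86.3717 / 45.0656 = 1.9166
MRP = 7.80% − 2.30% = 5.50%
E(R) = R_f + β × MRP = 2.30% + 1.9166 × 5.50% = 12.84%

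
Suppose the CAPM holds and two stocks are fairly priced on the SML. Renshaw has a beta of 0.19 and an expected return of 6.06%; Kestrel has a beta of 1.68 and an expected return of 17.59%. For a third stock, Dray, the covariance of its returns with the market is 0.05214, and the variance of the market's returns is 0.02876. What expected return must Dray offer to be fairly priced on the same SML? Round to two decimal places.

MRP = (17.59% − 6.06%) / (1.68 − 0.19) = 7.7383%
R_f = 6.06% − 0.19 × 7.7383% = 4.5897%
β_Dray = Cov / Var(R_m) = 0.05214 / 0.02876 = 1.8129
E(R_Dray) = R_f + β × MRP = 4.5897% + 1.8129 × 7.7383% = 18.62%

18.62%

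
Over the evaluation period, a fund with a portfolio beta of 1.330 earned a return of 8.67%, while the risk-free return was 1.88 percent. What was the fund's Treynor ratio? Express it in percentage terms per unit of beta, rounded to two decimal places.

Treynor = (R_P − R_f) / β_P = (8.67% − 1.88%) / 1.3300 = 6.79% / 1.3300 = 5.11%

5.11%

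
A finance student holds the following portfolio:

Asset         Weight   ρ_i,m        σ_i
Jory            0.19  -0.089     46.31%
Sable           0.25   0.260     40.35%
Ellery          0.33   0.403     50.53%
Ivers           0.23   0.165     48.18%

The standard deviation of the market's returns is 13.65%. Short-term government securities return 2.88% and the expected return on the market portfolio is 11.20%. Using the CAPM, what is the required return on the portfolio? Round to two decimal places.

β_Jory = -0.089 × 46.31% / 13.65% = -0.3019
β_Sable = 0.260 × 40.35% / 13.65% = 0.7686
β_Ellery = 0.403 × 50.53% / 13.65% = 1.4918
β_Ivers = 0.165 × 48.18% / 13.65% = 0.5824
β_P = Σ w_i β_i = 0.19×-0.3019 + 0.25×0.7686 + 0.33×1.4918 + 0.23×0.5824 = 0.7610
MRP = 11.20% − 2.88% = 8.32%
E(R_P) = R_f + β_P × MRP = 2.88% + 0.7610 × 8.32% = 9.21%

9.21%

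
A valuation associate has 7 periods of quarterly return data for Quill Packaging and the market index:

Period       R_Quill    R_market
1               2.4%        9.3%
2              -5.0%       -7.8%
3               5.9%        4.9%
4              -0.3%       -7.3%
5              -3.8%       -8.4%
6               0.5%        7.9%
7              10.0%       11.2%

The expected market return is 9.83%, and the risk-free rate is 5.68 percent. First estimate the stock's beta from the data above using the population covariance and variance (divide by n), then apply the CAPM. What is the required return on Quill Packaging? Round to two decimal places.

Mean R_i = (2.4 − 5.0 + 5.9 − 0.3 − 3.8 + 0.5 + 10.0) / 7 = 1.3857%
Mean R_m = (9.3 − 7.8 + 4.9 − 7.3 − 8.4 + 7.9 + 11.2) / 7 = 1.4000%
Σ(R_i − R̄_i)(R_m − R̄_m) = 226.7100  ⇒  Cov = 226.7100 / 7 = 32.3871
Σ(R_m − R̄_m)² = 469.3200  ⇒  Var(R_m) = 469.3200 / 7 = 67.0457
β = Cov / Var(R_m) = 32.3871 / 67.0457 = 0.4831
MRP = 9.83% − 5.68% = 4.15%
E(R) = R_f + β × MRP = 5.68% + 0.4831 × 4.15% = 7.68%

7.68%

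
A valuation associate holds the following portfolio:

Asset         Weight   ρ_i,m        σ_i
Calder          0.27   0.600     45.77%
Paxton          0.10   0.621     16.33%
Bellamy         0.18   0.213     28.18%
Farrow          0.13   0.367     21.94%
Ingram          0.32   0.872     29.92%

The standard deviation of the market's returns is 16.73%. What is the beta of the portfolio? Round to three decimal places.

β_Calder = 0.600 × 45.77% / 16.73% = 1.6415
β_Paxton = 0.621 × 16.33% / 16.73% = 0.6062
β_Bellamy = 0.213 × 28.18% / 16.73% = 0.3588
β_Farrow = 0.367 × 21.94% / 16.73% = 0.4813
β_Ingram = 0.872 × 29.92% / 16.73% = 1.5595
β_P = Σ w_i β_i = 0.27×1.6415 + 0.10×0.6062 + 0.18×0.3588 + 0.13×0.4813 + 0.32×1.5595 = 1.1300

1.130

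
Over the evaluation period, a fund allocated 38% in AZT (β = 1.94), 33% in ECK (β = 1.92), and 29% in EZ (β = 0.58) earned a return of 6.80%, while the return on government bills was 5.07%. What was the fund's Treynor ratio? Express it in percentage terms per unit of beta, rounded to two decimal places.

1.12%

β_P = 0.38×1.94 + 0.33×1.92 + 0.29×0.58 = 1.5390
Treynor = (R_P − R_f) / β_P = (6.80% − 5.07%) / 1.5390 = 1.73% / 1.5390 = 1.12%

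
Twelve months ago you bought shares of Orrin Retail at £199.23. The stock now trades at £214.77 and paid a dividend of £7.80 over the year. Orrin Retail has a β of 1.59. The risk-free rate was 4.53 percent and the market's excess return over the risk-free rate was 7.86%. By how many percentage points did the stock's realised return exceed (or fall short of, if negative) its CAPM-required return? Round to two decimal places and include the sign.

Realised HPR = (P1 + D1 − P0) / P0 = (214.77 + 7.80 − 199.23) / 199.23 = 23.34 / 199.23 = 11.7151%
CAPM required = R_f + β·MRP = 4.53% + 1.59 × 7.86% = 17.0274%
α = realised − required = 11.7151% − 17.0274% = -5.31%

-5.31%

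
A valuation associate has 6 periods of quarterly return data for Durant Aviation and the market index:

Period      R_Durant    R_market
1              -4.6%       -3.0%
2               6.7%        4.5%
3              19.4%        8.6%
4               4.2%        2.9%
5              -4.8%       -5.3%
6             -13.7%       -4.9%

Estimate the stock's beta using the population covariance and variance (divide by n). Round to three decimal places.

1.922

Mean R_i = (-4.6 + 6.7 + 19.4 + 4.2 − 4.8 − 13.7) / 6 = 1.2000%
Mean R_m = (-3.0 + 4.5 + 8.6 + 2.9 − 5.3 − 4.9) / 6 = 0.4667%
Σ(R_i − R̄_i)(R_m − R̄_m) = 312.1800  ⇒  Cov = 312.1800 / 6 = 52.0300
Σ(R_m − R̄_m)² = 162.4133  ⇒  Var(R_m) = 162.4133 / 6 = 27.0689
β = Cov / Var(R_m) = 52.0300 / 27.0689 = 1.9221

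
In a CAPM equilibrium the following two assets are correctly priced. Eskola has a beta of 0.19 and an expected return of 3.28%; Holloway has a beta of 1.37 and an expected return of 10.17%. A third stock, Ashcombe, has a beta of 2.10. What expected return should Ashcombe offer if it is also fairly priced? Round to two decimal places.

14.43%

MRP (SML slope) = (10.17% − 3.28%) / (1.37 − 0.19) = 6.89% / 1.18 = 5.8390%
R_f (intercept) = 3.28% − 0.19 × 5.8390% = 2.1706%
E(R_Ashcombe) = R_f + β × MRP = 2.1706% + 2.10 × 5.8390% = 14.43%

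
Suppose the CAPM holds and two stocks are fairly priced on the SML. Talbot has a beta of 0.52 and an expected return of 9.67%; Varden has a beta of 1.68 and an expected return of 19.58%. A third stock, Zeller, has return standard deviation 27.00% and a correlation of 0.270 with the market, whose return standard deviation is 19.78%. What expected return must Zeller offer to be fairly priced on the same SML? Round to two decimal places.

MRP = (19.58% − 9.67%) / (1.68 − 0.52) = 8.5431%
R_f = 9.67% − 0.52 × 8.5431% = 5.2276%
β_Zeller = ρ·σ_i/σ_m = 0.270 × 27.00 / 19.78 = 0.3686
E(R_Zeller) = R_f + β × MRP = 5.2276% + 0.3686 × 8.5431% = 8.38%

8.38%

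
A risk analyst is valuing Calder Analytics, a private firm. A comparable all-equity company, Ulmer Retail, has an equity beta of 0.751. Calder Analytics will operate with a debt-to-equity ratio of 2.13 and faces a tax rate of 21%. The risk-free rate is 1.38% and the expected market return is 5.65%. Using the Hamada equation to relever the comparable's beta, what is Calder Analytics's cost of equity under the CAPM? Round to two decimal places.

β_L = β_U × [1 + (1 − t)(D/E)] = 0.751 × [1 + (1 − 0.21) × 2.13]
    = 0.751 × [1 + 0.79 × 2.13] = 0.751 × 2.6827 = 2.0147
MRP = 5.65% − 1.38% = 4.27%
E(R) = R_f + β_L × MRP = 1.38% + 2.0147 × 4.27% = 9.98%

9.98%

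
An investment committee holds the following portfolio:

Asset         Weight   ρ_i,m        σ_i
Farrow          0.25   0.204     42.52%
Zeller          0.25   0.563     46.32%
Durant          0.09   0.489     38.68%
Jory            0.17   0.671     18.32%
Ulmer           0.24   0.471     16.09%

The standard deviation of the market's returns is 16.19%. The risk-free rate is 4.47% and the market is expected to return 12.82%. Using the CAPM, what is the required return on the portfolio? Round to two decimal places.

β_Farrow = 0.204 × 42.52% / 16.19% = 0.5358
β_Zeller = 0.563 × 46.32% / 16.19% = 1.6108
β_Durant = 0.489 × 38.68% / 16.19% = 1.1683
β_Jory = 0.671 × 18.32% / 16.19% = 0.7593
β_Ulmer = 0.471 × 16.09% / 16.19% = 0.4681
β_P = Σ w_i β_i = 0.25×0.5358 + 0.25×1.6108 + 0.09×1.1683 + 0.17×0.7593 + 0.24×0.4681 = 0.8832
MRP = 12.82% − 4.47% = 8.35%
E(R_P) = R_f + β_P × MRP = 4.47% + 0.8832 × 8.35% = 11.84%

11.84%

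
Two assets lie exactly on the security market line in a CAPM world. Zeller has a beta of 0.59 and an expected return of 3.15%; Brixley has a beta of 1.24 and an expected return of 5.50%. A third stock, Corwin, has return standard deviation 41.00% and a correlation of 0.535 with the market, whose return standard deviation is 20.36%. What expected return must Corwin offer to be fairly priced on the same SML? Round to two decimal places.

MRP = (5.50% − 3.15%) / (1.24 − 0.59) = 3.6154%
R_f = 3.15% − 0.59 × 3.6154% = 1.0169%
β_Corwin = ρ·σ_i/σ_m = 0.535 × 41.00 / 20.36 = 1.0774
E(R_Corwin) = R_f + β × MRP = 1.0169% + 1.0774 × 3.6154% = 4.91%

4.91%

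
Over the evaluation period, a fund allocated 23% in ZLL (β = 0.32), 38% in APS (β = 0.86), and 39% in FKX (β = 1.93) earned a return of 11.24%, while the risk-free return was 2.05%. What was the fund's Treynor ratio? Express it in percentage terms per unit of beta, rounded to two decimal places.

β_P = 0.23×0.32 + 0.38×0.86 + 0.39×1.93 = 1.1531
Treynor = (R_P − R_f) / β_P = (11.24% − 2.05%) / 1.1531 = 9.19% / 1.1531 = 7.97%

7.97%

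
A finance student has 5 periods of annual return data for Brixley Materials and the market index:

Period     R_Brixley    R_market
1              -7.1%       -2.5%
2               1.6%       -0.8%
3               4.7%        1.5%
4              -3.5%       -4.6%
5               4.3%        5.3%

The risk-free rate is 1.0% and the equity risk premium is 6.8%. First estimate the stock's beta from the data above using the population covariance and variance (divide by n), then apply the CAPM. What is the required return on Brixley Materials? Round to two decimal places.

Mean R_i = (-7.1 + 1.6 + 4.7 − 3.5 + 4.3) / 5 = 0.0000%
Mean R_m = (-2.5 − 0.8 + 1.5 − 4.6 + 5.3) / 5 = -0.2200%
Σ(R_i − R̄_i)(R_m − R̄_m) = 62.4100  ⇒  Cov = 62.4100 / 5 = 12.4820
Σ(R_m − R̄_m)² = 58.1480  ⇒  Var(R_m) = 58.1480 / 5 = 11.6296
β = Cov / Var(R_m) = 12.4820 / 11.6296 = 1.0733
E(R) = R_f + β × MRP = 1.0% + 1.0733 × 6.8% = 8.30%

8.30%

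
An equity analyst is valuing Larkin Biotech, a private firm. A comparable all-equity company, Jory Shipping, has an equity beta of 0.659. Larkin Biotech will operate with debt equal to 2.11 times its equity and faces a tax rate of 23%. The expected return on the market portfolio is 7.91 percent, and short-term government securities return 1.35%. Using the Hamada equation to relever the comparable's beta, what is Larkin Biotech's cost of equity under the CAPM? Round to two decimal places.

β_L = β_U × [1 + (1 − t)(D/E)] = 0.659 × [1 + (1 − 0.23) × 2.11]
    = 0.659 × [1 + 0.77 × 2.11] = 0.659 × 2.6247 = 1.7297
MRP = 7.91% − 1.35% = 6.56%
E(R) = R_f + β_L × MRP = 1.35% + 1.7297 × 6.56% = 12.70%

12.70%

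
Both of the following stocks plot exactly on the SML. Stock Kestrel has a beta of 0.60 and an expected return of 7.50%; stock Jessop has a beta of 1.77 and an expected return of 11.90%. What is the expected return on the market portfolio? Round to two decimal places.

9.00%

Both satisfy E(R) = R_f + β·MRP, so the slope of the SML is
MRP = (11.90% − 7.50%) / (1.77 − 0.60) = 4.40% / 1.17 = 3.7607%
R_f = E(R_Kestrel) − β_Kestrel·MRP = 7.50% − 0.60 × 3.7607% = 5.2436%
E(R_m) = R_f + MRP = 5.2436% + 3.7607% = 9.00%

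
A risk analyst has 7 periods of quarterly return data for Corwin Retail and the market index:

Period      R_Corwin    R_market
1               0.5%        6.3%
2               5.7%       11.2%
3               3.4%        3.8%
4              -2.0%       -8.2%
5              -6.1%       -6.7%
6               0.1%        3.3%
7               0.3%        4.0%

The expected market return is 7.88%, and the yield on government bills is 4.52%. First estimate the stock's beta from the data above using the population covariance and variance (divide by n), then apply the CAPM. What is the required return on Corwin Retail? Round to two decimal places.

6.07%

Mean R_i = (0.5 + 5.7 + 3.4 − 2.0 − 6.1 + 0.1 + 0.3) / 7 = 0.2714%
Mean R_m = (6.3 + 11.2 + 3.8 − 8.2 − 6.7 + 3.3 + 4.0) / 7 = 1.9571%
Σ(R_i − R̄_i)(R_m − R̄_m) = 134.9914  ⇒  Cov = 134.9914 / 7 = 19.2845
Σ(R_m − R̄_m)² = 291.7771  ⇒  Var(R_m) = 291.7771 / 7 = 41.6824
β = Cov / Var(R_m) = 19.2845 / 41.6824 = 0.4627
MRP = 7.88% − 4.52% = 3.36%
E(R) = R_f + β × MRP = 4.52% + 0.4627 × 3.36% = 6.07%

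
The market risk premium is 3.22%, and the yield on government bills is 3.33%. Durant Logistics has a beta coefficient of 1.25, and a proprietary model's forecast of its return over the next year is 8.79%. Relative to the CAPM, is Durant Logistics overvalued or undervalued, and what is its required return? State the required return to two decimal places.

Undervalued; required return 7.36%

Required return = R_f + β·MRP = 3.33% + 1.25 × 3.22% = 7.36%
Forecast 8.79% > required 7.36% → the stock plots above the SML → undervalued.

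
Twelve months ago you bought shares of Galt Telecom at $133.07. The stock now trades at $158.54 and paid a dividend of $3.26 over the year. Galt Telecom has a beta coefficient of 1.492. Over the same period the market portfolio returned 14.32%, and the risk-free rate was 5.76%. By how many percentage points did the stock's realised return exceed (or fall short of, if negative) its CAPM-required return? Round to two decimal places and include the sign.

+3.06%

Realised HPR = (P1 + D1 − P0) / P0 = (158.54 + 3.26 − 133.07) / 133.07 = 28.73 / 133.07 = 21.5901%
MRP = 14.32% − 5.76% = 8.56%
CAPM required = R_f + β·MRP = 5.76% + 1.492 × 8.56% = 18.53152%
α = realised − required = 21.5901% − 18.53152% = +3.06%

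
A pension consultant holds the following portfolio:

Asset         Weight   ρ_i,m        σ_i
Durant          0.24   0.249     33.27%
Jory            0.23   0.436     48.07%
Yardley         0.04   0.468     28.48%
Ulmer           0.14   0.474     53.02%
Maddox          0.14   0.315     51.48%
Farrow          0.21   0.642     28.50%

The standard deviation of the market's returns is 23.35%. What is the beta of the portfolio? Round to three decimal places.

β_Durant = 0.249 × 33.27% / 23.35% = 0.3548
β_Jory = 0.436 × 48.07% / 23.35% = 0.8976
β_Yardley = 0.468 × 28.48% / 23.35% = 0.5708
β_Ulmer = 0.474 × 53.02% / 23.35% = 1.0763
β_Maddox = 0.315 × 51.48% / 23.35% = 0.6945
β_Farrow = 0.642 × 28.50% / 23.35% = 0.7836
β_P = Σ w_i β_i = 0.24×0.3548 + 0.23×0.8976 + 0.04×0.5708 + 0.14×1.0763 + 0.14×0.6945 + 0.21×0.7836 = 0.7269

0.727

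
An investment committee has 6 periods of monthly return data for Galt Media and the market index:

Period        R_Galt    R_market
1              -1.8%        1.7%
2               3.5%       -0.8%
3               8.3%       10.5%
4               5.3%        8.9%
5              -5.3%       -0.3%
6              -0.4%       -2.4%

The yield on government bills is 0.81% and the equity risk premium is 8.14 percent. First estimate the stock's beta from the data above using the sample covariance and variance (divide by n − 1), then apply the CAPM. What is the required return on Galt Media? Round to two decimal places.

Mean R_i = (-1.8 + 3.5 + 8.3 + 5.3 − 5.3 − 0.4) / 6 = 1.6000%
Mean R_m = (1.7 − 0.8 + 10.5 + 8.9 − 0.3 − 2.4) / 6 = 2.9333%
Σ(R_i − R̄_i)(R_m − R̄_m) = 102.8500  ⇒  Cov = 102.8500 / 5 = 20.5700
Σ(R_m − R̄_m)² = 147.2133  ⇒  Var(R_m) = 147.2133 / 5 = 29.4427
β = Cov / Var(R_m) = 20.5700 / 29.4427 = 0.6986
E(R) = R_f + β × MRP = 0.81% + 0.6986 × 8.14% = 6.50%

6.50%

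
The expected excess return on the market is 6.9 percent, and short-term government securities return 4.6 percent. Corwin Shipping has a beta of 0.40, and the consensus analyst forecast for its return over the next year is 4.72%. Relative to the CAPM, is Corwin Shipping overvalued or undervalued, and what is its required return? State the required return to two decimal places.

Overvalued; required return 7.36%

Required return = R_f + β·MRP = 4.6% + 0.40 × 6.9% = 7.36%
Forecast 4.72% < required 7.36% → the stock plots below the SML → overvalued.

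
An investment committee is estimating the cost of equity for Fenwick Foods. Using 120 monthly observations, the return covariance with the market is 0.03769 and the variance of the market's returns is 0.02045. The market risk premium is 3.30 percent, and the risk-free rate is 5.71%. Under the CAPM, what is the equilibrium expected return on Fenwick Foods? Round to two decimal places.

β = Cov(R_i, R_m) / Var(R_m) = 0.03769 / 0.02045 = 1.8430
E(R) = R_f + β × MRP = 5.71% + 1.8430 × 3.30% = 11.79%

11.79%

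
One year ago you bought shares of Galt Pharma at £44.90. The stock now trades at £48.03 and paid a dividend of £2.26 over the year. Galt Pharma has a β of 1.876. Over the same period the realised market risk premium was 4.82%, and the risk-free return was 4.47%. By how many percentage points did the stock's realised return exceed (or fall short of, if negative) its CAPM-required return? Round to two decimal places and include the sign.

Realised HPR = (P1 + D1 − P0) / P0 = (48.03 + 2.26 − 44.90) / 44.90 = 5.39 / 44.90 = 12.0045%
CAPM required = R_f + β·MRP = 4.47% + 1.876 × 4.82% = 13.51232%
α = realised − required = 12.0045% − 13.51232% = -1.51%

-1.51%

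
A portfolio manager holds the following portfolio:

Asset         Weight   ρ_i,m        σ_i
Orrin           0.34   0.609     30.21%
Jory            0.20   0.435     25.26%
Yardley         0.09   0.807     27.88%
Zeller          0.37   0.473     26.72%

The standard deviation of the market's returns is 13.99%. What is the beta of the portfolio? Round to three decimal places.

1.083

β_Orrin = 0.609 × 30.21% / 13.99% = 1.3151
β_Jory = 0.435 × 25.26% / 13.99% = 0.7854
β_Yardley = 0.807 × 27.88% / 13.99% = 1.6082
β_Zeller = 0.473 × 26.72% / 13.99% = 0.9034
β_P = Σ w_i β_i = 0.34×1.3151 + 0.20×0.7854 + 0.09×1.6082 + 0.37×0.9034 = 1.0832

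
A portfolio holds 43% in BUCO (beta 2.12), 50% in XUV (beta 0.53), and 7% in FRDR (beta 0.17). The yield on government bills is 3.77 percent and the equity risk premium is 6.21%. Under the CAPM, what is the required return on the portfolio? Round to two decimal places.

11.15%

β_P = Σ w_i β_i = 0.43×2.12 + 0.50×0.53 + 0.07×0.17 = 1.1885
E(R_P) = R_f + β_P × MRP = 3.77% + 1.1885 × 6.21% = 11.15%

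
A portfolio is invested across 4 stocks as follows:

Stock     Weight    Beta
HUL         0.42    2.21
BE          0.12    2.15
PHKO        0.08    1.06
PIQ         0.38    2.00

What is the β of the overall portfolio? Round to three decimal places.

β_P = Σ w_i β_i = 0.42×2.21 + 0.12×2.15 + 0.08×1.06 + 0.38×2.00 = 2.0310

2.031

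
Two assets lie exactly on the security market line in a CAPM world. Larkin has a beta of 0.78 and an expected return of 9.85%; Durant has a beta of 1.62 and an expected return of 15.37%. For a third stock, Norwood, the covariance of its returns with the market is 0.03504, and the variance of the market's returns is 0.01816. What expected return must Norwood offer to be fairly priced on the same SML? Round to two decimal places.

17.40%

MRP = (15.37% − 9.85%) / (1.62 − 0.78) = 6.5714%
R_f = 9.85% − 0.78 × 6.5714% = 4.7243%
β_Norwood = Cov / Var(R_m) = 0.03504 / 0.01816 = 1.9295
E(R_Norwood) = R_f + β × MRP = 4.7243% + 1.9295 × 6.5714% = 17.40%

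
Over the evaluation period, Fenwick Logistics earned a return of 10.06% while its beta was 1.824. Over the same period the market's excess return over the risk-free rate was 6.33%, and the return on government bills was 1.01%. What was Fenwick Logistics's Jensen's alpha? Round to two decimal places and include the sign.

-2.50%

CAPM benchmark = R_f + β(R_m − R_f) = 1.01% + 1.824 × 6.33% = 12.55592%
α = actual − benchmark = 10.06% − 12.55592% = -2.50%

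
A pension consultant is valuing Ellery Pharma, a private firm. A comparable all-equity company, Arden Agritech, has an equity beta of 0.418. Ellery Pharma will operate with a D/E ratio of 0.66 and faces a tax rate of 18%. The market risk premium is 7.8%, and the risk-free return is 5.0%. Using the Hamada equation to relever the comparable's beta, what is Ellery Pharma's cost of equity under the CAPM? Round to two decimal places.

β_L = β_U × [1 + (1 − t)(D/E)] = 0.418 × [1 + (1 − 0.18) × 0.66]
    = 0.418 × [1 + 0.82 × 0.66] = 0.418 × 1.5412 = 0.6442
E(R) = R_f + β_L × MRP = 5.0% + 0.6442 × 7.8% = 10.02%

10.02%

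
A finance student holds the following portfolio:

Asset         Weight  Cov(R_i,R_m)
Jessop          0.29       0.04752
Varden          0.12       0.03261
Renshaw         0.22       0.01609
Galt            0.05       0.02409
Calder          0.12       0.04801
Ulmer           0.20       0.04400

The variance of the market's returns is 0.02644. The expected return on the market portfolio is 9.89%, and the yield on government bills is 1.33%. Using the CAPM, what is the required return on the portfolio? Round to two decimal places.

13.31%

β_Jessop = 0.04752 / 0.02644 = 1.7973
β_Varden = 0.03261 / 0.02644 = 1.2334
β_Renshaw = 0.01609 / 0.02644 = 0.6085
β_Galt = 0.02409 / 0.02644 = 0.9111
β_Calder = 0.04801 / 0.02644 = 1.8158
β_Ulmer = 0.04400 / 0.02644 = 1.6641
β_P = Σ w_i β_i = 0.29×1.7973 + 0.12×1.2334 + 0.22×0.6085 + 0.05×0.9111 + 0.12×1.8158 + 0.20×1.6641 = 1.3994
MRP = 9.89% − 1.33% = 8.56%
E(R_P) = R_f + β_P × MRP = 1.33% + 1.3994 × 8.56% = 13.31%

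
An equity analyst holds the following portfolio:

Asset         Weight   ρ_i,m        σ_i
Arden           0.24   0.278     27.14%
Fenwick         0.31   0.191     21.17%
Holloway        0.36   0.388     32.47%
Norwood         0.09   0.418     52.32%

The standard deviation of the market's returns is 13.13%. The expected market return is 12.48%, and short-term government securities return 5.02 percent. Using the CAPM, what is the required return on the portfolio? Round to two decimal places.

β_Arden = 0.278 × 27.14% / 13.13% = 0.5746
β_Fenwick = 0.191 × 21.17% / 13.13% = 0.3080
β_Holloway = 0.388 × 32.47% / 13.13% = 0.9595
β_Norwood = 0.418 × 52.32% / 13.13% = 1.6656
β_P = Σ w_i β_i = 0.24×0.5746 + 0.31×0.3080 + 0.36×0.9595 + 0.09×1.6656 = 0.7287
MRP = 12.48% − 5.02% = 7.46%
E(R_P) = R_f + β_P × MRP = 5.02% + 0.7287 × 7.46% = 10.46%

10.46%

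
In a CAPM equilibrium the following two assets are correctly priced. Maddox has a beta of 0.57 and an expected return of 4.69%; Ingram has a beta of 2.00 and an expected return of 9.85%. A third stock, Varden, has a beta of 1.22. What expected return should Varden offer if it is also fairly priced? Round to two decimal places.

MRP (SML slope) = (9.85% − 4.69%) / (2.00 − 0.57) = 5.16% / 1.43 = 3.6084%
R_f (intercept) = 4.69% − 0.57 × 3.6084% = 2.6332%
E(R_Varden) = R_f + β × MRP = 2.6332% + 1.22 × 3.6084% = 7.04%

7.04%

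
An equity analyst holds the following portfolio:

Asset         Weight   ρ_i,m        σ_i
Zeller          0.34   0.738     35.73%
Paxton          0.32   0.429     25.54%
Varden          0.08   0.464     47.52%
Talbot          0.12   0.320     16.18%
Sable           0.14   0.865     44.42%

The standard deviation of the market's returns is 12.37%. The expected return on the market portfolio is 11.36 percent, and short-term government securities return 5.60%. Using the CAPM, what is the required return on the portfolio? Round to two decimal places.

β_Zeller = 0.738 × 35.73% / 12.37% = 2.1317
β_Paxton = 0.429 × 25.54% / 12.37% = 0.8857
β_Varden = 0.464 × 47.52% / 12.37% = 1.7825
β_Talbot = 0.320 × 16.18% / 12.37% = 0.4186
β_Sable = 0.865 × 44.42% / 12.37% = 3.1062
β_P = Σ w_i β_i = 0.34×2.1317 + 0.32×0.8857 + 0.08×1.7825 + 0.12×0.4186 + 0.14×3.1062 = 1.6359
MRP = 11.36% − 5.60% = 5.76%
E(R_P) = R_f + β_P × MRP = 5.60% + 1.6359 × 5.76% = 15.02%

15.02%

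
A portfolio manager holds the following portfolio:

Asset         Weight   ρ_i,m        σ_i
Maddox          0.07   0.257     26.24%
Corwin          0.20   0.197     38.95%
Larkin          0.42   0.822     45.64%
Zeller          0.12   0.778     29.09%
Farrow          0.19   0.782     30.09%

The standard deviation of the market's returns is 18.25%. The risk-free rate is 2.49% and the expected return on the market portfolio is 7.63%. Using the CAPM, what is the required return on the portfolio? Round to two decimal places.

9.52%

β_Maddox = 0.257 × 26.24% / 18.25% = 0.3695
β_Corwin = 0.197 × 38.95% / 18.25% = 0.4204
β_Larkin = 0.822 × 45.64% / 18.25% = 2.0557
β_Zeller = 0.778 × 29.09% / 18.25% = 1.2401
β_Farrow = 0.782 × 30.09% / 18.25% = 1.2893
β_P = Σ w_i β_i = 0.07×0.3695 + 0.20×0.4204 + 0.42×2.0557 + 0.12×1.2401 + 0.19×1.2893 = 1.3671
MRP = 7.63% − 2.49% = 5.14%
E(R_P) = R_f + β_P × MRP = 2.49% + 1.3671 × 5.14% = 9.52%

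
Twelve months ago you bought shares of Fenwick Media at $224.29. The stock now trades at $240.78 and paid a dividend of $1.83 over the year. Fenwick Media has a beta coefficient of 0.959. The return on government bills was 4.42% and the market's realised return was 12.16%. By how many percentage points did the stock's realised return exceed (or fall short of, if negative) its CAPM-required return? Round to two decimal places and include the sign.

-3.67%

Realised HPR = (P1 + D1 − P0) / P0 = (240.78 + 1.83 − 224.29) / 224.29 = 18.32 / 224.29 = 8.1680%
MRP = 12.16% − 4.42% = 7.74%
CAPM required = R_f + β·MRP = 4.42% + 0.959 × 7.74% = 11.84266%
α = realised − required = 8.1680% − 11.84266% = -3.67%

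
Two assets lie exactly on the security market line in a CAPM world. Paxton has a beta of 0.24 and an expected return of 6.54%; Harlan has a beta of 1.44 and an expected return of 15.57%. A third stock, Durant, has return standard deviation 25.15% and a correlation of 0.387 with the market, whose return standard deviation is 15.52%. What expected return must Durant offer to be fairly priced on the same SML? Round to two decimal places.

9.45%

MRP = (15.57% − 6.54%) / (1.44 − 0.24) = 7.5250%
R_f = 6.54% − 0.24 × 7.5250% = 4.7340%
β_Durant = ρ·σ_i/σ_m = 0.387 × 25.15 / 15.52 = 0.6271
E(R_Durant) = R_f + β × MRP = 4.7340% + 0.6271 × 7.5250% = 9.45%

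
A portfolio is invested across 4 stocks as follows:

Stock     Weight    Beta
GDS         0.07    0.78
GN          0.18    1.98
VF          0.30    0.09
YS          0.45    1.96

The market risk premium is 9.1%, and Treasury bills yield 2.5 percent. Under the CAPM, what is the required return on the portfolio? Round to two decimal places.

β_P = Σ w_i β_i = 0.07×0.78 + 0.18×1.98 + 0.30×0.09 + 0.45×1.96 = 1.3200
E(R_P) = R_f + β_P × MRP = 2.5% + 1.3200 × 9.1% = 14.51%

14.51%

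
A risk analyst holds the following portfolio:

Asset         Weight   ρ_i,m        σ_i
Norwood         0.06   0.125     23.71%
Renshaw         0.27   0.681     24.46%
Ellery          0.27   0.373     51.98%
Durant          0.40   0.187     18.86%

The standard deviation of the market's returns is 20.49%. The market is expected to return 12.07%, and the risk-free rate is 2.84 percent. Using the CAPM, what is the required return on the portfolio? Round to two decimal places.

β_Norwood = 0.125 × 23.71% / 20.49% = 0.1446
β_Renshaw = 0.681 × 24.46% / 20.49% = 0.8129
β_Ellery = 0.373 × 51.98% / 20.49% = 0.9462
β_Durant = 0.187 × 18.86% / 20.49% = 0.1721
β_P = Σ w_i β_i = 0.06×0.1446 + 0.27×0.8129 + 0.27×0.9462 + 0.40×0.1721 = 0.5525
MRP = 12.07% − 2.84% = 9.23%
E(R_P) = R_f + β_P × MRP = 2.84% + 0.5525 × 9.23% = 7.94%

7.94%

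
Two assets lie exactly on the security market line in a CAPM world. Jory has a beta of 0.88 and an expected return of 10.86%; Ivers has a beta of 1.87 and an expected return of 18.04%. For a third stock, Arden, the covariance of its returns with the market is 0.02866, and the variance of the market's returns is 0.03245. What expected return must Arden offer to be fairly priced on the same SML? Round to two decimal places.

MRP = (18.04% − 10.86%) / (1.87 − 0.88) = 7.2525%
R_f = 10.86% − 0.88 × 7.2525% = 4.4778%
β_Arden = Cov / Var(R_m) = 0.02866 / 0.03245 = 0.8832
E(R_Arden) = R_f + β × MRP = 4.4778% + 0.8832 × 7.2525% = 10.88%

10.88%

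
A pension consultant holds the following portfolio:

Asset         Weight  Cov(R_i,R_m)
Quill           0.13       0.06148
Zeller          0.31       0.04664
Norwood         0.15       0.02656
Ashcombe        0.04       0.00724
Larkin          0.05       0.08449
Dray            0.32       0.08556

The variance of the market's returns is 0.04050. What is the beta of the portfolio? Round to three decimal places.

β_Quill = 0.06148 / 0.04050 = 1.5180
β_Zeller = 0.04664 / 0.04050 = 1.1516
β_Norwood = 0.02656 / 0.04050 = 0.6558
β_Ashcombe = 0.00724 / 0.04050 = 0.1788
β_Larkin = 0.08449 / 0.04050 = 2.0862
β_Dray = 0.08556 / 0.04050 = 2.1126
β_P = Σ w_i β_i = 0.13×1.5180 + 0.31×1.1516 + 0.15×0.6558 + 0.04×0.1788 + 0.05×2.0862 + 0.32×2.1126 = 1.4402

1.440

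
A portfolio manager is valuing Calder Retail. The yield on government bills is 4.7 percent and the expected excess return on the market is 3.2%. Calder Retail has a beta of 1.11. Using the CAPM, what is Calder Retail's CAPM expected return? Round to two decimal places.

E(R) = R_f + β × MRP = 4.7% + 1.11 × 3.2% = 8.25%

8.25%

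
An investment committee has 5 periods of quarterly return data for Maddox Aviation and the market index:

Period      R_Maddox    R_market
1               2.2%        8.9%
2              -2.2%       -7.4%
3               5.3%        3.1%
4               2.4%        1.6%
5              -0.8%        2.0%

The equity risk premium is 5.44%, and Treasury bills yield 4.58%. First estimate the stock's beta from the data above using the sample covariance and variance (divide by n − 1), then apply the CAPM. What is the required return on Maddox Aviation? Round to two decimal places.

6.30%

Mean R_i = (2.2 − 2.2 + 5.3 + 2.4 − 0.8) / 5 = 1.3800%
Mean R_m = (8.9 − 7.4 + 3.1 + 1.6 + 2.0) / 5 = 1.6400%
Σ(R_i − R̄_i)(R_m − R̄_m) = 43.2140  ⇒  Cov = 43.2140 / 4 = 10.8035
Σ(R_m − R̄_m)² = 136.6920  ⇒  Var(R_m) = 136.6920 / 4 = 34.1730
β = Cov / Var(R_m) = 10.8035 / 34.1730 = 0.3161
E(R) = R_f + β × MRP = 4.58% + 0.3161 × 5.44% = 6.30%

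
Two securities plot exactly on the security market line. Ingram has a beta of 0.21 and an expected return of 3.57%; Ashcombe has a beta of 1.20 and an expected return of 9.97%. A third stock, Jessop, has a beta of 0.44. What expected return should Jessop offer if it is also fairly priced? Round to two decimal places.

5.06%

MRP (SML slope) = (9.97% − 3.57%) / (1.20 − 0.21) = 6.40% / 0.99 = 6.4646%
R_f (intercept) = 3.57% − 0.21 × 6.4646% = 2.2124%
E(R_Jessop) = R_f + β × MRP = 2.2124% + 0.44 × 6.4646% = 5.06%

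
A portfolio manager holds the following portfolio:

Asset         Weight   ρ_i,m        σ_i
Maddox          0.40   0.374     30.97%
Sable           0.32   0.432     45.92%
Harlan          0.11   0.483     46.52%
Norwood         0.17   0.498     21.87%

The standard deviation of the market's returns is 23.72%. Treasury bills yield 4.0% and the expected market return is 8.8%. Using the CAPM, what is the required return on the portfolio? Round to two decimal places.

7.10%

β_Maddox = 0.374 × 30.97% / 23.72% = 0.4883
β_Sable = 0.432 × 45.92% / 23.72% = 0.8363
β_Harlan = 0.483 × 46.52% / 23.72% = 0.9473
β_Norwood = 0.498 × 21.87% / 23.72% = 0.4592
β_P = Σ w_i β_i = 0.40×0.4883 + 0.32×0.8363 + 0.11×0.9473 + 0.17×0.4592 = 0.6452
MRP = 8.8% − 4.0% = 4.80%
E(R_P) = R_f + β_P × MRP = 4.0% + 0.6452 × 4.8% = 7.10%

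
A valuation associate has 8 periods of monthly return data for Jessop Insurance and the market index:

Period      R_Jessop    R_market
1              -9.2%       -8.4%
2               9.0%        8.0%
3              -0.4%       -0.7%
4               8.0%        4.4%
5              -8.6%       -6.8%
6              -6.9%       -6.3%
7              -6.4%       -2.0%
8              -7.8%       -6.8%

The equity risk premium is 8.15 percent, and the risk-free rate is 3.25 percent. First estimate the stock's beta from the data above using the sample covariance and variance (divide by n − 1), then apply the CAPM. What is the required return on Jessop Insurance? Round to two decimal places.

Mean R_i = (-9.2 + 9.0 − 0.4 + 8.0 − 8.6 − 6.9 − 6.4 − 7.8) / 8 = -2.7875%
Mean R_m = (-8.4 + 8.0 − 0.7 + 4.4 − 6.8 − 6.3 − 2.0 − 6.8) / 8 = -2.3250%
Σ(R_i − R̄_i)(R_m − R̄_m) = 300.7025  ⇒  Cov = 300.7025 / 7 = 42.9575
Σ(R_m − R̄_m)² = 247.3350  ⇒  Var(R_m) = 247.3350 / 7 = 35.3336
β = Cov / Var(R_m) = 42.9575 / 35.3336 = 1.2158
E(R) = R_f + β × MRP = 3.25% + 1.2158 × 8.15% = 13.16%

13.16%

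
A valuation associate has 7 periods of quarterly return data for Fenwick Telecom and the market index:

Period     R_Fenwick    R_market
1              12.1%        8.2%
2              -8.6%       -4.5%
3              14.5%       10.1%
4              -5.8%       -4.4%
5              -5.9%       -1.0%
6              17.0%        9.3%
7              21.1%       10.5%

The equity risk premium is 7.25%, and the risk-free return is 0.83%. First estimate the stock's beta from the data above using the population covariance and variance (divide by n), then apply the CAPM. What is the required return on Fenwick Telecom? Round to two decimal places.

Mean R_i = (12.1 − 8.6 + 14.5 − 5.8 − 5.9 + 17.0 + 21.1) / 7 = 6.3429%
Mean R_m = (8.2 − 4.5 + 10.1 − 4.4 − 1.0 + 9.3 + 10.5) / 7 = 4.0286%
Σ(R_i − R̄_i)(R_m − R̄_m) = 516.5714  ⇒  Cov = 516.5714 / 7 = 73.7959
Σ(R_m − R̄_m)² = 292.9943  ⇒  Var(R_m) = 292.9943 / 7 = 41.8563
β = Cov / Var(R_m) = 73.7959 / 41.8563 = 1.7631
E(R) = R_f + β × MRP = 0.83% + 1.7631 × 7.25% = 13.61%

13.61%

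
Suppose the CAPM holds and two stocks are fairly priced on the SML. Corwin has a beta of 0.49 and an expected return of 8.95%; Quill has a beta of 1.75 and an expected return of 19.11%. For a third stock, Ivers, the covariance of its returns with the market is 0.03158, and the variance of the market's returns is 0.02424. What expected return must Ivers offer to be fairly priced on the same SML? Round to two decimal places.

15.50%

MRP = (19.11% − 8.95%) / (1.75 − 0.49) = 8.0635%
R_f = 8.95% − 0.49 × 8.0635% = 4.9989%
β_Ivers = Cov / Var(R_m) = 0.03158 / 0.02424 = 1.3028
E(R_Ivers) = R_f + β × MRP = 4.9989% + 1.3028 × 8.0635% = 15.50%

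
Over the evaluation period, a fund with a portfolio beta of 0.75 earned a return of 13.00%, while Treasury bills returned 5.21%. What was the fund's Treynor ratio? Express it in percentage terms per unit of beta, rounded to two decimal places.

Treynor = (R_P − R_f) / β_P = (13.00% − 5.21%) / 0.7500 = 7.79% / 0.7500 = 10.39%

10.39%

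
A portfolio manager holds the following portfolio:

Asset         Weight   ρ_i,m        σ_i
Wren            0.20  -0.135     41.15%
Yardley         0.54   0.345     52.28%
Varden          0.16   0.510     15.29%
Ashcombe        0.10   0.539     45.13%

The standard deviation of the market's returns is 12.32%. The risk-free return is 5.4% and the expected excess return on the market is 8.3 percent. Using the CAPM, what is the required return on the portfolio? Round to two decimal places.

13.69%

β_Wren = -0.135 × 41.15% / 12.32% = -0.4509
β_Yardley = 0.345 × 52.28% / 12.32% = 1.4640
β_Varden = 0.510 × 15.29% / 12.32% = 0.6329
β_Ashcombe = 0.539 × 45.13% / 12.32% = 1.9744
β_P = Σ w_i β_i = 0.20×-0.4509 + 0.54×1.4640 + 0.16×0.6329 + 0.10×1.9744 = 0.9991
E(R_P) = R_f + β_P × MRP = 5.4% + 0.9991 × 8.3% = 13.69%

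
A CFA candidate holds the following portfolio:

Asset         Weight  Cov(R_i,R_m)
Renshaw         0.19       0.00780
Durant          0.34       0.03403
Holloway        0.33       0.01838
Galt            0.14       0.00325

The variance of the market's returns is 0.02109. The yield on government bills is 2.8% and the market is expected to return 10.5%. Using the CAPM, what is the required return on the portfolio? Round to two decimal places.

β_Renshaw = 0.00780 / 0.02109 = 0.3698
β_Durant = 0.03403 / 0.02109 = 1.6136
β_Holloway = 0.01838 / 0.02109 = 0.8715
β_Galt = 0.00325 / 0.02109 = 0.1541
β_P = Σ w_i β_i = 0.19×0.3698 + 0.34×1.6136 + 0.33×0.8715 + 0.14×0.1541 = 0.9281
MRP = 10.5% − 2.8% = 7.70%
E(R_P) = R_f + β_P × MRP = 2.8% + 0.9281 × 7.7% = 9.95%

9.95%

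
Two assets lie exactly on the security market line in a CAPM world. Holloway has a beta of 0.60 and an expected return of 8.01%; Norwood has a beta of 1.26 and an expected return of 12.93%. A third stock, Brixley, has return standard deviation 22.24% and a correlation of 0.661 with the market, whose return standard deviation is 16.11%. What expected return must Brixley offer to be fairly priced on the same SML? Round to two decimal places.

10.34%

MRP = (12.93% − 8.01%) / (1.26 − 0.60) = 7.4545%
R_f = 8.01% − 0.60 × 7.4545% = 3.5373%
β_Brixley = ρ·σ_i/σ_m = 0.661 × 22.24 / 16.11 = 0.9125
E(R_Brixley) = R_f + β × MRP = 3.5373% + 0.9125 × 7.4545% = 10.34%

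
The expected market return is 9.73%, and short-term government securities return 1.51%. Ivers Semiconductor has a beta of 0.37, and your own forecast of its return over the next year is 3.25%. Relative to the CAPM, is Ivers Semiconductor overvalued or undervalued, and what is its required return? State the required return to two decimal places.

Overvalued; required return 4.55%

MRP = 9.73% − 1.51% = 8.22%
Required return = R_f + β·MRP = 1.51% + 0.37 × 8.22% = 4.55%
Forecast 3.25% < required 4.55% → the stock plots below the SML → overvalued.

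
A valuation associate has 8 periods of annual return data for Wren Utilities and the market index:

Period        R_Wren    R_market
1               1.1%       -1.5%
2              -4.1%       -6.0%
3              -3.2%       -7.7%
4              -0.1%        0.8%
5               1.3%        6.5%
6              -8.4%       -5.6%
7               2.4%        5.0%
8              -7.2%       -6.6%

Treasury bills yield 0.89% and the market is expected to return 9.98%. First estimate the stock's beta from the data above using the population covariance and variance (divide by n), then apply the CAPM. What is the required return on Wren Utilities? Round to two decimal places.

6.39%

Mean R_i = (1.1 − 4.1 − 3.2 − 0.1 + 1.3 − 8.4 + 2.4 − 7.2) / 8 = -2.2750%
Mean R_m = (-1.5 − 6.0 − 7.7 + 0.8 + 6.5 − 5.6 + 5.0 − 6.6) / 8 = -1.8875%
Σ(R_i − R̄_i)(R_m − R̄_m) = 128.1675  ⇒  Cov = 128.1675 / 8 = 16.0209
Σ(R_m − R̄_m)² = 211.8488  ⇒  Var(R_m) = 211.8488 / 8 = 26.4811
β = Cov / Var(R_m) = 16.0209 / 26.4811 = 0.6050
MRP = 9.98% − 0.89% = 9.09%
E(R) = R_f + β × MRP = 0.89% + 0.6050 × 9.09% = 6.39%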